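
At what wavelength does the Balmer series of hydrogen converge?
364.50605 nm

The series limit corresponds to the transition from n = ∞ to n = 2.
This is the highest energy (shortest wavelength) transition in the Balmer series.

E_∞ = 0 eV
E_2 = -13.6057 / 2² = -3.401425000 eV

Energy at series limit:
ΔE = E_∞ - E_2 = 0 - (-3.401425000) = 3.401425000 eV
λ = hc/E = 1239.84 eV·nm / 3.401425000 eV = 364.50605 nm

This energy equals the ionization energy from the n = 2 state of hydrogen.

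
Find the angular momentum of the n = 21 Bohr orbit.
2.2146e-33 J·s (or 21ℏ)

In the Bohr model, angular momentum is quantized:
L = nℏ

where ℏ = h/(2π) = 1.054572e-34 J·s

For n = 21:
L = 21 × 1.054572e-34 J·s
L = 2.2146e-33 J·s

This can also be written as L = 21ℏ.
The angular momentum is an integer multiple of the reduced Planck constant.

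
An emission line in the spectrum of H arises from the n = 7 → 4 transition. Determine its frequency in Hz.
1.38476e+14 Hz

First, find the transition energy:
E_7 = -13.6057 / 7² = -0.277667347 eV
E_4 = -13.6057 / 4² = -0.850356250 eV
|ΔE| = |E_4 - E_7| = 0.572688903 eV

Convert to Joules: E = 0.572688903 eV × (1.602177 × 10⁻¹⁹ J/eV) = 9.1754899e-20 J

Using E = hf:
f = E/h = 9.1754899e-20 J / (6.62607 × 10⁻³⁴ J·s)
f = 1.38476e+14 Hz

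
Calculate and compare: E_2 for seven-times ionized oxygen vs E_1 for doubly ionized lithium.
O⁷⁺ at n = 2 (E = -217.69120 eV)

Using E_n = -13.6057 Z² / n² eV:

O⁷⁺ (Z = 8) at n = 2:
E = -13.6057 × 8² / 2² = -13.6057 × 64 / 4 = -217.69120000 eV

Li²⁺ (Z = 3) at n = 1:
E = -13.6057 × 3² / 1² = -13.6057 × 9 / 1 = -122.45130000 eV

Since -217.69120000 eV < -122.45130000 eV,
O⁷⁺ at n = 2 is more tightly bound (requires more energy to ionize).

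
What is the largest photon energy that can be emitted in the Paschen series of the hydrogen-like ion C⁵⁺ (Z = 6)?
54.4228 eV

The series limit corresponds to the transition from n = ∞ to n = 3.
This is the highest energy (shortest wavelength) transition in the Paschen series.

E_∞ = 0 eV
E_3 = -13.6057 × 6² / 3² = -54.4228 eV

Energy at series limit:
ΔE = E_∞ - E_3 = 0 - (-54.4228) = 54.4228 eV

This energy equals the ionization energy from the n = 3 state of C⁵⁺.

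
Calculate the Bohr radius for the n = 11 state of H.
6.403044 nm (or 64.030442 Å)

The Bohr radius formula is:
r_n = n² a₀ / Z

where a₀ = 0.052917721 nm is the Bohr radius.

For H (Z = 1) at n = 11:
r_11 = 11² × 0.052917721 nm / 1
r_11 = 121 × 0.052917721 nm / 1
r_11 = 6.4030442 nm / 1
r_11 = 6.403044 nm

The electron orbits at approximately 6.403044 nm from the nucleus.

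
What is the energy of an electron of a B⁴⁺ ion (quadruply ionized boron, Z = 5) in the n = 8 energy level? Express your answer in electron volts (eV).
-5.3147 eV

The energy levels of a hydrogen-like atom are given by:
E_n = -13.6057 Z² / n² eV  (with Z = 5 for B⁴⁺)

For n = 8:
E_8 = -13.6057 × 5² / 8²
E_8 = -13.6057 × 25 / 64
E_8 = -5.3147 eV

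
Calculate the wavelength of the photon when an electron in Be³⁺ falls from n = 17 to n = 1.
5.715 nm

First, find the transition energy using E_n = -13.6057 Z² / n² eV:
E_17 = -13.6057 × 4² / 17² = -0.75326 eV
E_1 = -13.6057 × 4² / 1² = -217.69120 eV

Photon energy: |ΔE| = |E_1 - E_17| = 216.93794 eV

Convert to wavelength using E = hc/λ with hc = 1239.84 eV·nm:
λ = hc/E = 1239.84 eV·nm / 216.93794 eV
λ = 5.715 nm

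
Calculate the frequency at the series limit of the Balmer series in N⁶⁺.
4.03e+16 Hz

The series limit corresponds to the transition from n = ∞ to n = 2.
This is the highest energy (shortest wavelength) transition in the Balmer series.

E_∞ = 0 eV
E_2 = -13.6057 × 7² / 2² = -166.6698250 eV

Energy at series limit:
ΔE = E_∞ - E_2 = 0 - (-166.6698250) = 166.6698250 eV
E = 166.6698250 eV × (1.602177 × 10⁻¹⁹ J/eV) = 2.6703e-17 J
f = E/h = 2.6703e-17 J / (6.62607 × 10⁻³⁴ J·s) = 4.03e+16 Hz

This energy equals the ionization energy from the n = 2 state of N⁶⁺.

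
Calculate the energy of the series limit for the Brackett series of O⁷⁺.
54.423 eV

The series limit corresponds to the transition from n = ∞ to n = 4.
This is the highest energy (shortest wavelength) transition in the Brackett series.

E_∞ = 0 eV
E_4 = -13.6057 × 8² / 4² = -54.423 eV

Energy at series limit:
ΔE = E_∞ - E_4 = 0 - (-54.423) = 54.423 eV

This energy equals the ionization energy from the n = 4 state of O⁷⁺.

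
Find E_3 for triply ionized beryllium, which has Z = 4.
-24.187911 eV

For hydrogen-like ions, the energy levels scale with Z²:
E_n = -13.6057 Z² / n² eV

For Be³⁺ (Z = 4) at n = 3:
E_3 = -13.6057 × 4² / 3²
E_3 = -13.6057 × 16 / 9
E_3 = -217.6912 / 9
E_3 = -24.187911 eV

The energy is 16 times more negative than hydrogen at the same n due to the stronger nuclear charge.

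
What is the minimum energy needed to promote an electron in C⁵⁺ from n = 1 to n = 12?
486.404 eV

The energy levels of a hydrogen-like atom are E_n = -13.6057 Z² eV / n².

Energy at n = 1: E_1 = -13.6057 × 6² / 1² = -489.805200 eV
Energy at n = 12: E_12 = -13.6057 × 6² / 12² = -3.401425 eV

The excitation energy is the difference:
ΔE = E_12 - E_1
ΔE = -3.401425 - (-489.805200)
ΔE = 486.404 eV

Since this is positive, energy must be absorbed (photon absorption).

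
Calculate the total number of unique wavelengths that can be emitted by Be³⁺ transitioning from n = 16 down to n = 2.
105

The electron can occupy levels n = 2, 3, ..., 16 during de-excitation — that is m = 16 - 2 + 1 = 15 distinct levels.

The number of distinct spectral lines equals the number of ways to choose 2 of these m levels (each pair gives one possible emission transition):

Number of lines = m(m-1)/2 = 15×14/2 = 105

These correspond to all possible transitions between the 15 levels:
16 → 15, 16 → 14, 16 → 13, 16 → 12, 16 → 11, 16 → 10, 16 → 9, 16 → 8...

Each transition produces a photon with a unique energy (and thus wavelength). This count does not depend on Z.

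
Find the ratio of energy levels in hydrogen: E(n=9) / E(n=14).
2.42

Using E_n = -13.6057 Z² / n² eV with Z = 1:

E_9 = -13.6057 / 9² = -13.6057 / 81 = -0.16797160 eV
E_14 = -13.6057 / 14² = -13.6057 / 196 = -0.06941684 eV

The ratio is:
E_9/E_14 = (-0.16797160) / (-0.06941684)
E_9/E_14 = (-13.6057/81) / (-13.6057/196)
E_9/E_14 = 196/81
E_9/E_14 = 2.42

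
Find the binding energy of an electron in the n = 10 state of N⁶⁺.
6.66679 eV

The ionization energy is the energy needed to remove the electron completely (n → ∞).

For a hydrogen-like ion with Z = 7, E_n = -13.6057 Z² / n² eV.

At n = 10: E_10 = -13.6057 × 7² / 10² = -6.66679300 eV
At n = ∞: E_∞ = 0 eV

Ionization energy = E_∞ - E_10 = 0 - (-6.66679300) = 6.66679300 eV
Ionization energy ≈ 6.66679 eV

This is also called the binding energy of the electron in state n = 10.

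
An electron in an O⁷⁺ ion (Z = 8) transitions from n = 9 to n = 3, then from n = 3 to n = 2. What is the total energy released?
206.9410 eV

The energy levels of O⁷⁺ are E_n = -13.6057 × 8² / n² eV.

First transition (9 → 3):
ΔE₁ = |E_3 - E_9|
ΔE₁ = |-96.7516444444 - (-10.7501827160)| = 86.0014617 eV

Second transition (3 → 2):
ΔE₂ = |E_2 - E_3|
ΔE₂ = |-217.6912000000 - (-96.7516444444)| = 120.9395556 eV

Total energy released:
E_total = ΔE₁ + ΔE₂ = 86.0014617 + 120.9395556 = 206.9410 eV

Note: This equals the direct transition 9 → 2: 206.9410 eV ✓
Energy is conserved regardless of the path taken.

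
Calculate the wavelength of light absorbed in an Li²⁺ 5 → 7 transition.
516.805 nm

First, find the transition energy using E_n = -13.6057 Z² / n² eV:
E_5 = -13.6057 × 3² / 5² = -4.8980520 eV
E_7 = -13.6057 × 3² / 7² = -2.4990061 eV

Photon energy: |ΔE| = |E_7 - E_5| = 2.3990459 eV

Convert to wavelength using E = hc/λ with hc = 1239.84 eV·nm:
λ = hc/E = 1239.84 eV·nm / 2.3990459 eV
λ = 516.805 nm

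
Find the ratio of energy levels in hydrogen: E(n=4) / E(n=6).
2.25000

Using E_n = -13.6057 Z² / n² eV with Z = 1:

E_4 = -13.6057 / 4² = -13.6057 / 16 = -0.85035625000 eV
E_6 = -13.6057 / 6² = -13.6057 / 36 = -0.37793611111 eV

The ratio is:
E_4/E_6 = (-0.85035625000) / (-0.37793611111)
E_4/E_6 = (-13.6057/16) / (-13.6057/36)
E_4/E_6 = 36/16
E_4/E_6 = 2.25000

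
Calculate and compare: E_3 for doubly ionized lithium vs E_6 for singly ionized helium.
Li²⁺ at n = 3 (E = -13.60570 eV)

Using E_n = -13.6057 Z² / n² eV:

Li²⁺ (Z = 3) at n = 3:
E = -13.6057 × 3² / 3² = -13.6057 × 9 / 9 = -13.60570000 eV

He⁺ (Z = 2) at n = 6:
E = -13.6057 × 2² / 6² = -13.6057 × 4 / 36 = -1.51174444 eV

Since -13.60570000 eV < -1.51174444 eV,
Li²⁺ at n = 3 is more tightly bound (requires more energy to ionize).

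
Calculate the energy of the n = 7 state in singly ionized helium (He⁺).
-1.111 eV

For hydrogen-like ions, the energy levels scale with Z²:
E_n = -13.6057 Z² / n² eV

For He⁺ (Z = 2) at n = 7:
E_7 = -13.6057 × 2² / 7²
E_7 = -13.6057 × 4 / 49
E_7 = -54.4228 / 49
E_7 = -1.111 eV

The energy is 4 times more negative than hydrogen at the same n due to the stronger nuclear charge.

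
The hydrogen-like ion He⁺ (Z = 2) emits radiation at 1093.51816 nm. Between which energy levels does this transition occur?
n = 12 → n = 6

First, find the photon energy from the wavelength (hc = 1239.84 eV·nm):
E = hc/λ = 1239.84 eV·nm / 1093.51816 nm = 1.1338083 eV

The energy levels of He⁺ satisfy E_n = -13.6057 × 2² / n² eV, so an emission n_i → n_f releases
ΔE = 13.6057 × 2² × (1/n_f² − 1/n_i²) eV.

Setting ΔE equal to the photon energy:
1/n_f² − 1/n_i² = 1.1338083 / (13.6057 × 2²) = 0.020833333

Since 1/n_i² must be positive, we need 1/n_f² > 0.020833333, i.e. n_f ≤ 6. For each allowed n_f, solve n_i = (1/n_f² − 0.020833333)^(−1/2) and check whether it is a whole number:
  n_f = 1: 1/n_i² = 1.000000000 − 0.020833333 = 0.979166667 → n_i = 1.011  (not an integer) ✗
  n_f = 2: 1/n_i² = 0.250000000 − 0.020833333 = 0.229166667 → n_i = 2.089  (not an integer) ✗
  n_f = 3: 1/n_i² = 0.111111111 − 0.020833333 = 0.090277778 → n_i = 3.328  (not an integer) ✗
  n_f = 4: 1/n_i² = 0.062500000 − 0.020833333 = 0.041666667 → n_i = 4.899  (not an integer) ✗
  n_f = 5: 1/n_i² = 0.040000000 − 0.020833333 = 0.019166667 → n_i = 7.223  (not an integer) ✗
  n_f = 6: 1/n_i² = 0.027777778 − 0.020833333 = 0.006944445 → n_i = 12.000  → integer, n_i = 12 ✓

Only n_f = 6 gives an integer upper level, n_i = 12.

The transition is from n = 12 to n = 6 (emission).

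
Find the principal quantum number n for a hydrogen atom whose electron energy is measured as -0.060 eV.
n = 15

The exact energy levels follow E_n = -13.6057 eV / n².

The measured value (-0.060 eV) is reported to only 2 significant figures, so we must test candidate n values and see which one matches to that precision.

Candidate energies:
  n = 13:  E = -13.6057/13² = -0.08051 eV
  n = 14:  E = -13.6057/14² = -0.06942 eV
  n = 15:  E = -13.6057/15² = -0.06047 eV  ← matches
  n = 16:  E = -13.6057/16² = -0.05315 eV
  n = 17:  E = -13.6057/17² = -0.04708 eV

Checking against the measurement of -0.060 eV (2 sig figs), only n = 15 agrees:
E_15 = -0.06047 eV, which rounds to -0.060 eV ✓

Therefore n = 15.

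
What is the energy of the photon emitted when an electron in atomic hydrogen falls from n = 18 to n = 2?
3.3594 eV

The energy levels are E_n = -13.6057 eV / n².

Energy at n = 18: E_18 = -13.6057 / 18² = -0.0419929 eV
Energy at n = 2: E_2 = -13.6057 / 2² = -3.4014250 eV

For emission (electron falling to lower state), the photon energy is:
E_photon = E_18 - E_2 = |-0.0419929 - (-3.4014250)|
E_photon = 3.3594 eV

This energy is carried away by the emitted photon.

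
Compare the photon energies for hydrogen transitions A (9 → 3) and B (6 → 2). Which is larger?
6 → 2

Calculate the energy for each transition:

Transition 9 → 3:
ΔE₁ = |E_3 - E_9| = |-13.6057/3² - (-13.6057/9²)|
ΔE₁ = |-1.51174444 - (-0.16797160)| = 1.34377 eV

Transition 6 → 2:
ΔE₂ = |E_2 - E_6| = |-13.6057/2² - (-13.6057/6²)|
ΔE₂ = |-3.40142500 - (-0.37793611)| = 3.02349 eV

Since 3.02349 eV > 1.34377 eV, the transition 6 → 2 emits the more energetic photon.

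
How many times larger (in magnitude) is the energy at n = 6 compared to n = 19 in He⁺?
10.03

Using E_n = -13.6057 Z² / n² eV with Z = 2:

E_6 = -13.6057 × 2² / 6² = -54.4228 / 36 = -1.51174444 eV
E_19 = -13.6057 × 2² / 19² = -54.4228 / 361 = -0.15075568 eV

The ratio is:
E_6/E_19 = (-1.51174444) / (-0.15075568)
E_6/E_19 = (-54.4228/36) / (-54.4228/361)
E_6/E_19 = 361/36
E_6/E_19 = 10.03
(Note: the Z² factors cancel in the ratio.)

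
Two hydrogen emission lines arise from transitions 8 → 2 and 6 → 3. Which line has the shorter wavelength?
8 → 2

Calculate the energy for each transition:

Transition 8 → 2:
ΔE₁ = |E_2 - E_8| = |-13.6057/2² - (-13.6057/8²)|
ΔE₁ = |-3.40142500 - (-0.21258906)| = 3.18884 eV

Transition 6 → 3:
ΔE₂ = |E_3 - E_6| = |-13.6057/3² - (-13.6057/6²)|
ΔE₂ = |-1.51174444 - (-0.37793611)| = 1.13381 eV

Since 3.18884 eV > 1.13381 eV, the transition 8 → 2 emits the more energetic photon.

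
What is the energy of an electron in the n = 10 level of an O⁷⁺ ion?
-8.7076 eV

For hydrogen-like ions, the energy levels scale with Z²:
E_n = -13.6057 Z² / n² eV

For O⁷⁺ (Z = 8) at n = 10:
E_10 = -13.6057 × 8² / 10²
E_10 = -13.6057 × 64 / 100
E_10 = -870.7648 / 100
E_10 = -8.7076 eV

The energy is 64 times more negative than hydrogen at the same n due to the stronger nuclear charge.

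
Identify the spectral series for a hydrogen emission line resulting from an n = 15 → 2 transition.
Balmer series

The spectral series in hydrogen are named based on the final (lower) energy level:
- Lyman series: n_final = 1 (ultraviolet)
- Balmer series: n_final = 2 (visible/near-UV)
- Paschen series: n_final = 3 (infrared)
- Brackett series: n_final = 4 (infrared)
- Pfund series: n_final = 5 (far infrared)

Since this transition ends at n = 2, it belongs to the Balmer series.

For reference, this 15 → 2 line has photon energy
ΔE = 13.6057 eV × (1/2² - 1/15²) = 3.3409552 eV,
corresponding to wavelength λ = hc/ΔE = 1239.84 eV·nm / 3.3409552 eV = 371.103 nm in the visible/near-UV region.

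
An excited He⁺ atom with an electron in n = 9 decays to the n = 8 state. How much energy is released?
0.17847 eV

The energy levels are E_n = -13.6057 Z² eV / n².

Energy at n = 9: E_9 = -13.6057 × 2² / 9² = -0.67188642 eV
Energy at n = 8: E_8 = -13.6057 × 2² / 8² = -0.85035625 eV

For emission (electron falling to lower state), the photon energy is:
E_photon = E_9 - E_8 = |-0.67188642 - (-0.85035625)|
E_photon = 0.17847 eV

This energy is carried away by the emitted photon.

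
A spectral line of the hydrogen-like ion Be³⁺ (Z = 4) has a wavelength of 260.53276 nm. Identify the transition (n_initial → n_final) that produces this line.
n = 13 → n = 6

First, find the photon energy from the wavelength (hc = 1239.84 eV·nm):
E = hc/λ = 1239.84 eV·nm / 260.53276 nm = 4.7588641 eV

The energy levels of Be³⁺ satisfy E_n = -13.6057 × 4² / n² eV, so an emission n_i → n_f releases
ΔE = 13.6057 × 4² × (1/n_f² − 1/n_i²) eV.

Setting ΔE equal to the photon energy:
1/n_f² − 1/n_i² = 4.7588641 / (13.6057 × 4²) = 0.021860618

Since 1/n_i² must be positive, we need 1/n_f² > 0.021860618, i.e. n_f ≤ 6. For each allowed n_f, solve n_i = (1/n_f² − 0.021860618)^(−1/2) and check whether it is a whole number:
  n_f = 1: 1/n_i² = 1.000000000 − 0.021860618 = 0.978139382 → n_i = 1.011  (not an integer) ✗
  n_f = 2: 1/n_i² = 0.250000000 − 0.021860618 = 0.228139382 → n_i = 2.094  (not an integer) ✗
  n_f = 3: 1/n_i² = 0.111111111 − 0.021860618 = 0.089250493 → n_i = 3.347  (not an integer) ✗
  n_f = 4: 1/n_i² = 0.062500000 − 0.021860618 = 0.040639382 → n_i = 4.961  (not an integer) ✗
  n_f = 5: 1/n_i² = 0.040000000 − 0.021860618 = 0.018139382 → n_i = 7.425  (not an integer) ✗
  n_f = 6: 1/n_i² = 0.027777778 − 0.021860618 = 0.005917160 → n_i = 13.000  → integer, n_i = 13 ✓

Only n_f = 6 gives an integer upper level, n_i = 13.

The transition is from n = 13 to n = 6 (emission).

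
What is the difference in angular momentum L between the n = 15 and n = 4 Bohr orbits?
1.16003e-33 J·s (or 11ℏ)

In the Bohr model, L_n = nℏ where ℏ = 1.0545718e-34 J·s.

L_15 = 15ℏ = 1.5818577e-33 J·s
L_4 = 4ℏ = 4.2182872e-34 J·s

ΔL = L_15 - L_4 = (15 - 4)ℏ = 11ℏ
ΔL = 11 × 1.0545718e-34 J·s = 1.16003e-33 J·s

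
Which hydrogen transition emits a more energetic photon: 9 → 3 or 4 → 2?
4 → 2

Calculate the energy for each transition:

Transition 9 → 3:
ΔE₁ = |E_3 - E_9| = |-13.6057/3² - (-13.6057/9²)|
ΔE₁ = |-1.511744444 - (-0.167971605)| = 1.343773 eV

Transition 4 → 2:
ΔE₂ = |E_2 - E_4| = |-13.6057/2² - (-13.6057/4²)|
ΔE₂ = |-3.401425000 - (-0.850356250)| = 2.551069 eV

Since 2.551069 eV > 1.343773 eV, the transition 4 → 2 emits the more energetic photon.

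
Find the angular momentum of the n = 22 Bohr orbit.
2.32006e-33 J·s (or 22ℏ)

In the Bohr model, angular momentum is quantized:
L = nℏ

where ℏ = h/(2π) = 1.0545718e-34 J·s

For n = 22:
L = 22 × 1.0545718e-34 J·s
L = 2.32006e-33 J·s

This can also be written as L = 22ℏ.
The angular momentum is an integer multiple of the reduced Planck constant.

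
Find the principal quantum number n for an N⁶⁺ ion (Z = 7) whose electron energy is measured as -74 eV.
n = 3

The exact energy levels follow E_n = -13.6057 Z² / n² eV with Z = 7.

The measured value (-74 eV) is reported to only 2 significant figures, so we must test candidate n values and see which one matches to that precision.

Candidate energies:
  n = 1:  E = -13.6057 × 7² / 1² = -666.67930 eV
  n = 2:  E = -13.6057 × 7² / 2² = -166.66983 eV
  n = 3:  E = -13.6057 × 7² / 3² = -74.07548 eV  ← matches
  n = 4:  E = -13.6057 × 7² / 4² = -41.66746 eV
  n = 5:  E = -13.6057 × 7² / 5² = -26.66717 eV

Checking against the measurement of -74 eV (2 sig figs), only n = 3 agrees:
E_3 = -74.07548 eV, which rounds to -74 eV ✓

Therefore n = 3.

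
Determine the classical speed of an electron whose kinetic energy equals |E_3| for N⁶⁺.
5.10462e+06 m/s (or 1.7027% of c)

The binding energy at n = 3 for N⁶⁺ is:
E_3 = -13.6057 × 7²/3² = -74.0754778 eV
|E_3| = 74.0754778 eV

Convert to Joules:
KE = 74.0754778 eV × (1.602177 × 10⁻¹⁹ J/eV) = 1.1868203e-17 J

Using KE = ½mv²:
v = √(2·KE/m_e)
v = √(2 × 1.1868203e-17 J / 9.10938 × 10⁻³¹ kg)
v = 5.10462e+06 m/s

This is approximately 1.7027% the speed of light.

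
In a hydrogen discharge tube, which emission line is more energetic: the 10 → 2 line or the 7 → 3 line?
10 → 2

Calculate the energy for each transition:

Transition 10 → 2:
ΔE₁ = |E_2 - E_10| = |-13.6057/2² - (-13.6057/10²)|
ΔE₁ = |-3.4014250000 - (-0.1360570000)| = 3.2653680 eV

Transition 7 → 3:
ΔE₂ = |E_3 - E_7| = |-13.6057/3² - (-13.6057/7²)|
ΔE₂ = |-1.5117444444 - (-0.2776673469)| = 1.2340771 eV

Since 3.2653680 eV > 1.2340771 eV, the transition 10 → 2 emits the more energetic photon.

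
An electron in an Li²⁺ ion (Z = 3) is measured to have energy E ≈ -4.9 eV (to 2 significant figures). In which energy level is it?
n = 5

The exact energy levels follow E_n = -13.6057 Z² / n² eV with Z = 3.

The measured value (-4.9 eV) is reported to only 2 significant figures, so we must test candidate n values and see which one matches to that precision.

Candidate energies:
  n = 3:  E = -13.6057 × 3² / 3² = -13.60570 eV
  n = 4:  E = -13.6057 × 3² / 4² = -7.65321 eV
  n = 5:  E = -13.6057 × 3² / 5² = -4.89805 eV  ← matches
  n = 6:  E = -13.6057 × 3² / 6² = -3.40143 eV
  n = 7:  E = -13.6057 × 3² / 7² = -2.49901 eV

Checking against the measurement of -4.9 eV (2 sig figs), only n = 5 agrees:
E_5 = -4.89805 eV, which rounds to -4.9 eV ✓

Therefore n = 5.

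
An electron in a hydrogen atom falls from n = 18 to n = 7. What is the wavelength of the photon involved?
5260.81645 nm

First, find the transition energy using E_n = -13.6057 / n² eV:
E_18 = -13.6057 / 18² = -0.04199290123 eV
E_7 = -13.6057 / 7² = -0.27766734694 eV

Photon energy: |ΔE| = |E_7 - E_18| = 0.23567444571 eV

Convert to wavelength using E = hc/λ with hc = 1239.84 eV·nm:
λ = hc/E = 1239.84 eV·nm / 0.23567444571 eV
λ = 5260.81645 nm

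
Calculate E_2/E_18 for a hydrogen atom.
81.00

Using E_n = -13.6057 Z² / n² eV with Z = 1:

E_2 = -13.6057 / 2² = -13.6057 / 4 = -3.40142500 eV
E_18 = -13.6057 / 18² = -13.6057 / 324 = -0.04199290 eV

The ratio is:
E_2/E_18 = (-3.40142500) / (-0.04199290)
E_2/E_18 = (-13.6057/4) / (-13.6057/324)
E_2/E_18 = 324/4
E_2/E_18 = 81.00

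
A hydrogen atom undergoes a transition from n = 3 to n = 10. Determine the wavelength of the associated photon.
901.251 nm

First, find the transition energy using E_n = -13.6057 / n² eV:
E_3 = -13.6057 / 3² = -1.5117444 eV
E_10 = -13.6057 / 10² = -0.1360570 eV

Photon energy: |ΔE| = |E_10 - E_3| = 1.3756874 eV

Convert to wavelength using E = hc/λ with hc = 1239.84 eV·nm:
λ = hc/E = 1239.84 eV·nm / 1.3756874 eV
λ = 901.251 nm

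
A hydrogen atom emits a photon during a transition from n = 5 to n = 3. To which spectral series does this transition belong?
Paschen series

The spectral series in hydrogen are named based on the final (lower) energy level:
- Lyman series: n_final = 1 (ultraviolet)
- Balmer series: n_final = 2 (visible/near-UV)
- Paschen series: n_final = 3 (infrared)
- Brackett series: n_final = 4 (infrared)
- Pfund series: n_final = 5 (far infrared)

Since this transition ends at n = 3, it belongs to the Paschen series.

For reference, this 5 → 3 line has photon energy
ΔE = 13.6057 eV × (1/3² - 1/5²) = 0.9675164444 eV,
corresponding to wavelength λ = hc/ΔE = 1239.84 eV·nm / 0.9675164444 eV = 1281.4666 nm in the infrared region.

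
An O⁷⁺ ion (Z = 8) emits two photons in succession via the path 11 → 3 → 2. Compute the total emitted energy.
210.495 eV

The energy levels of O⁷⁺ are E_n = -13.6057 × 8² / n² eV.

First transition (11 → 3):
ΔE₁ = |E_3 - E_11|
ΔE₁ = |-96.751644444 - (-7.196403306)| = 89.555241 eV

Second transition (3 → 2):
ΔE₂ = |E_2 - E_3|
ΔE₂ = |-217.691200000 - (-96.751644444)| = 120.939556 eV

Total energy released:
E_total = ΔE₁ + ΔE₂ = 89.555241 + 120.939556 = 210.495 eV

Note: This equals the direct transition 11 → 2: 210.495 eV ✓
Energy is conserved regardless of the path taken.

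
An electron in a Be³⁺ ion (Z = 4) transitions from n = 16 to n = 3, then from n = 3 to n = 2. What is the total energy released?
53.57244 eV

The energy levels of Be³⁺ are E_n = -13.6057 × 4² / n² eV.

First transition (16 → 3):
ΔE₁ = |E_3 - E_16|
ΔE₁ = |-24.18791111111 - (-0.85035625000)| = 23.33755486 eV

Second transition (3 → 2):
ΔE₂ = |E_2 - E_3|
ΔE₂ = |-54.42280000000 - (-24.18791111111)| = 30.23488889 eV

Total energy released:
E_total = ΔE₁ + ΔE₂ = 23.33755486 + 30.23488889 = 53.57244 eV

Note: This equals the direct transition 16 → 2: 53.57244 eV ✓
Energy is conserved regardless of the path taken.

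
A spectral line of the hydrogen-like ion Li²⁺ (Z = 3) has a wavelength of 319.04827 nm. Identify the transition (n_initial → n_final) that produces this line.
n = 11 → n = 5

First, find the photon energy from the wavelength (hc = 1239.84 eV·nm):
E = hc/λ = 1239.84 eV·nm / 319.04827 nm = 3.8860577 eV

The energy levels of Li²⁺ satisfy E_n = -13.6057 × 3² / n² eV, so an emission n_i → n_f releases
ΔE = 13.6057 × 3² × (1/n_f² − 1/n_i²) eV.

Setting ΔE equal to the photon energy:
1/n_f² − 1/n_i² = 3.8860577 / (13.6057 × 3²) = 0.031735536

Since 1/n_i² must be positive, we need 1/n_f² > 0.031735536, i.e. n_f ≤ 5. For each allowed n_f, solve n_i = (1/n_f² − 0.031735536)^(−1/2) and check whether it is a whole number:
  n_f = 1: 1/n_i² = 1.000000000 − 0.031735536 = 0.968264464 → n_i = 1.016  (not an integer) ✗
  n_f = 2: 1/n_i² = 0.250000000 − 0.031735536 = 0.218264464 → n_i = 2.140  (not an integer) ✗
  n_f = 3: 1/n_i² = 0.111111111 − 0.031735536 = 0.079375575 → n_i = 3.549  (not an integer) ✗
  n_f = 4: 1/n_i² = 0.062500000 − 0.031735536 = 0.030764464 → n_i = 5.701  (not an integer) ✗
  n_f = 5: 1/n_i² = 0.040000000 − 0.031735536 = 0.008264464 → n_i = 11.000  → integer, n_i = 11 ✓

Only n_f = 5 gives an integer upper level, n_i = 11.

The transition is from n = 11 to n = 5 (emission).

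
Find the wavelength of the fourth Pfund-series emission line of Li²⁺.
366.1333 nm

The lines of a series are numbered from the longest wavelength (smallest ΔE) outward; the fourth line is the transition from n = n_f + 4 to n_f.
The Pfund series has all transitions ending at n_f = 5.

For Li²⁺ (Z = 3), the fourth line (δ-line) is the jump from n = 9 to n = 5:
E_9 = -13.6057 × 3² / 9² = -1.51174444 eV
E_5 = -13.6057 × 3² / 5² = -4.89805200 eV
ΔE = E_9 - E_5 = 3.38630756 eV

λ = hc/E = 1239.84 eV·nm / 3.38630756 eV
λ = 366.1333 nm

This is the δ-line of the Pfund series in Li²⁺.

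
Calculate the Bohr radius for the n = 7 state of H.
2.5930 nm (or 25.9297 Å)

The Bohr radius formula is:
r_n = n² a₀ / Z

where a₀ = 0.0529177 nm is the Bohr radius.

For H (Z = 1) at n = 7:
r_7 = 7² × 0.0529177 nm / 1
r_7 = 49 × 0.0529177 nm / 1
r_7 = 2.59297 nm / 1
r_7 = 2.5930 nm

The electron orbits at approximately 2.5930 nm from the nucleus.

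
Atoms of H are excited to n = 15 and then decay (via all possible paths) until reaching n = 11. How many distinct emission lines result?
10

The electron can occupy levels n = 11, 12, ..., 15 during de-excitation — that is m = 15 - 11 + 1 = 5 distinct levels.

The number of distinct spectral lines equals the number of ways to choose 2 of these m levels (each pair gives one possible emission transition):

Number of lines = m(m-1)/2 = 5×4/2 = 10

These correspond to all possible transitions between the 5 levels:
15 → 14, 15 → 13, 15 → 12, 15 → 11, 14 → 13, 14 → 12, 14 → 11, 13 → 12...

Each transition produces a photon with a unique energy (and thus wavelength). This count does not depend on Z.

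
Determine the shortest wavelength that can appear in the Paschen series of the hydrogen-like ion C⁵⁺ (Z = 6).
22.78163 nm

The series limit corresponds to the transition from n = ∞ to n = 3.
This is the highest energy (shortest wavelength) transition in the Paschen series.

E_∞ = 0 eV
E_3 = -13.6057 × 6² / 3² = -54.4228000 eV

Energy at series limit:
ΔE = E_∞ - E_3 = 0 - (-54.4228000) = 54.4228000 eV
λ = hc/E = 1239.84 eV·nm / 54.4228000 eV = 22.78163 nm

This energy equals the ionization energy from the n = 3 state of C⁵⁺.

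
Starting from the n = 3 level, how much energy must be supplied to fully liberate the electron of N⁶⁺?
74.075478 eV

The ionization energy is the energy needed to remove the electron completely (n → ∞).

For a hydrogen-like ion with Z = 7, E_n = -13.6057 Z² / n² eV.

At n = 3: E_3 = -13.6057 × 7² / 3² = -74.075477778 eV
At n = ∞: E_∞ = 0 eV

Ionization energy = E_∞ - E_3 = 0 - (-74.075477778) = 74.075477778 eV
Ionization energy ≈ 74.075478 eV

This is also called the binding energy of the electron in state n = 3.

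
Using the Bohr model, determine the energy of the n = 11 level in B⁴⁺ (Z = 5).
-2.81110 eV

For hydrogen-like ions, the energy levels scale with Z²:
E_n = -13.6057 Z² / n² eV

For B⁴⁺ (Z = 5) at n = 11:
E_11 = -13.6057 × 5² / 11²
E_11 = -13.6057 × 25 / 121
E_11 = -340.1425 / 121
E_11 = -2.81110 eV

The energy is 25 times more negative than hydrogen at the same n due to the stronger nuclear charge.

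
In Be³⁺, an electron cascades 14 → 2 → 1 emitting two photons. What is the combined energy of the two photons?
216.58 eV

The energy levels of Be³⁺ are E_n = -13.6057 × 4² / n² eV.

First transition (14 → 2):
ΔE₁ = |E_2 - E_14|
ΔE₁ = |-54.42280000 - (-1.11066939)| = 53.31213 eV

Second transition (2 → 1):
ΔE₂ = |E_1 - E_2|
ΔE₂ = |-217.69120000 - (-54.42280000)| = 163.26840 eV

Total energy released:
E_total = ΔE₁ + ΔE₂ = 53.31213 + 163.26840 = 216.58 eV

Note: This equals the direct transition 14 → 1: 216.58 eV ✓
Energy is conserved regardless of the path taken.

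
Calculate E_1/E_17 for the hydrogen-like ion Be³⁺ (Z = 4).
289.000

Using E_n = -13.6057 Z² / n² eV with Z = 4:

E_1 = -13.6057 × 4² / 1² = -217.6912 / 1 = -217.691200000 eV
E_17 = -13.6057 × 4² / 17² = -217.6912 / 289 = -0.753256747 eV

The ratio is:
E_1/E_17 = (-217.691200000) / (-0.753256747)
E_1/E_17 = (-217.6912/1) / (-217.6912/289)
E_1/E_17 = 289/1
E_1/E_17 = 289.000
(Note: the Z² factors cancel in the ratio.)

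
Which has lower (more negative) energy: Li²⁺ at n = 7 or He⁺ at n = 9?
Li²⁺ at n = 7 (E = -2.499 eV)

Using E_n = -13.6057 Z² / n² eV:

Li²⁺ (Z = 3) at n = 7:
E = -13.6057 × 3² / 7² = -13.6057 × 9 / 49 = -2.499006 eV

He⁺ (Z = 2) at n = 9:
E = -13.6057 × 2² / 9² = -13.6057 × 4 / 81 = -0.671886 eV

Since -2.499006 eV < -0.671886 eV,
Li²⁺ at n = 7 is more tightly bound (requires more energy to ionize).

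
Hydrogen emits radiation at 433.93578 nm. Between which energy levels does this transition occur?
n = 5 → n = 2

First, find the photon energy from the wavelength (hc = 1239.84 eV·nm):
E = hc/λ = 1239.84 eV·nm / 433.93578 nm = 2.8571970 eV

The energy levels of hydrogen satisfy E_n = -13.6057 / n² eV, so an emission n_i → n_f releases
ΔE = 13.6057 × (1/n_f² − 1/n_i²) eV.

Setting ΔE equal to the photon energy:
1/n_f² − 1/n_i² = 2.8571970 / 13.6057 = 0.21000000

Since 1/n_i² must be positive, we need 1/n_f² > 0.21000000, i.e. n_f ≤ 2. For each allowed n_f, solve n_i = (1/n_f² − 0.21000000)^(−1/2) and check whether it is a whole number:
  n_f = 1: 1/n_i² = 1.00000000 − 0.21000000 = 0.79000000 → n_i = 1.125  (not an integer) ✗
  n_f = 2: 1/n_i² = 0.25000000 − 0.21000000 = 0.04000000 → n_i = 5.000  → integer, n_i = 5 ✓

Only n_f = 2 gives an integer upper level, n_i = 5.

The transition is from n = 5 to n = 2 (emission).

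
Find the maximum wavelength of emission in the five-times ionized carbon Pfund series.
207.11 nm

The longest wavelength corresponds to the smallest energy transition in the series.
The Pfund series has all transitions ending at n_f = 5.

For C⁵⁺ (Z = 6), the first line (α-line) is the jump from n = 6 to n = 5:
E_6 = -13.6057 × 6² / 6² = -13.605700 eV
E_5 = -13.6057 × 6² / 5² = -19.592208 eV
ΔE = E_6 - E_5 = 5.986508 eV

λ = hc/E = 1239.84 eV·nm / 5.986508 eV
λ = 207.11 nm

This is the α-line of the Pfund series in C⁵⁺.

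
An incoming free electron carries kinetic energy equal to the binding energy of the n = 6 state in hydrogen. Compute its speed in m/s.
3.64615e+05 m/s (or 0.1216% of c)

The binding energy at n = 6 for hydrogen is:
E_6 = -13.6057/6² = -0.377936111 eV
|E_6| = 0.377936111 eV

Convert to Joules:
KE = 0.377936111 eV × (1.602177 × 10⁻¹⁹ J/eV) = 6.0552054e-20 J

Using KE = ½mv²:
v = √(2·KE/m_e)
v = √(2 × 6.0552054e-20 J / 9.10938 × 10⁻³¹ kg)
v = 3.64615e+05 m/s

This is approximately 0.1216% the speed of light.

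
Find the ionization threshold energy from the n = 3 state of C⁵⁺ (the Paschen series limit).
54.423 eV

The series limit corresponds to the transition from n = ∞ to n = 3.
This is the highest energy (shortest wavelength) transition in the Paschen series.

E_∞ = 0 eV
E_3 = -13.6057 × 6² / 3² = -54.423 eV

Energy at series limit:
ΔE = E_∞ - E_3 = 0 - (-54.423) = 54.423 eV

This energy equals the ionization energy from the n = 3 state of C⁵⁺.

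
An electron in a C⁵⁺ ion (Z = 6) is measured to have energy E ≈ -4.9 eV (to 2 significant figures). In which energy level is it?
n = 10

The exact energy levels follow E_n = -13.6057 Z² / n² eV with Z = 6.

The measured value (-4.9 eV) is reported to only 2 significant figures, so we must test candidate n values and see which one matches to that precision.

Candidate energies:
  n = 8:  E = -13.6057 × 6² / 8² = -7.65321 eV
  n = 9:  E = -13.6057 × 6² / 9² = -6.04698 eV
  n = 10:  E = -13.6057 × 6² / 10² = -4.89805 eV  ← matches
  n = 11:  E = -13.6057 × 6² / 11² = -4.04798 eV
  n = 12:  E = -13.6057 × 6² / 12² = -3.40143 eV

Checking against the measurement of -4.9 eV (2 sig figs), only n = 10 agrees:
E_10 = -4.89805 eV, which rounds to -4.9 eV ✓

Therefore n = 10.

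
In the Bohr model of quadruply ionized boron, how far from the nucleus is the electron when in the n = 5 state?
0.264589 nm (or 2.645886 Å)

The Bohr radius formula is:
r_n = n² a₀ / Z

where a₀ = 0.052917721 nm is the Bohr radius.

For B⁴⁺ (Z = 5) at n = 5:
r_5 = 5² × 0.052917721 nm / 5
r_5 = 25 × 0.052917721 nm / 5
r_5 = 1.3229430 nm / 5
r_5 = 0.264589 nm

The electron orbits at approximately 0.264589 nm from the nucleus.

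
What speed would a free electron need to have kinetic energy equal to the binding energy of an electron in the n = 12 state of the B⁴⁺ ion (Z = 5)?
9.115e+05 m/s (or 0.3041% of c)

The binding energy at n = 12 for B⁴⁺ is:
E_12 = -13.6057 × 5²/12² = -2.362101 eV
|E_12| = 2.362101 eV

Convert to Joules:
KE = 2.362101 eV × (1.602177 × 10⁻¹⁹ J/eV) = 3.78450e-19 J

Using KE = ½mv²:
v = √(2·KE/m_e)
v = √(2 × 3.78450e-19 J / 9.10938 × 10⁻³¹ kg)
v = 9.115e+05 m/s

This is approximately 0.3041% the speed of light.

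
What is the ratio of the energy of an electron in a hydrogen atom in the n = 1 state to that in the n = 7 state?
49.0000

Using E_n = -13.6057 Z² / n² eV with Z = 1:

E_1 = -13.6057 / 1² = -13.6057 / 1 = -13.6057000000 eV
E_7 = -13.6057 / 7² = -13.6057 / 49 = -0.2776673469 eV

The ratio is:
E_1/E_7 = (-13.6057000000) / (-0.2776673469)
E_1/E_7 = (-13.6057/1) / (-13.6057/49)
E_1/E_7 = 49/1
E_1/E_7 = 49.0000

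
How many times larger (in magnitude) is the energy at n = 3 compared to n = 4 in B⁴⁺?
1.77778

Using E_n = -13.6057 Z² / n² eV with Z = 5:

E_3 = -13.6057 × 5² / 3² = -340.1425 / 9 = -37.79361111111 eV
E_4 = -13.6057 × 5² / 4² = -340.1425 / 16 = -21.25890625000 eV

The ratio is:
E_3/E_4 = (-37.79361111111) / (-21.25890625000)
E_3/E_4 = (-340.1425/9) / (-340.1425/16)
E_3/E_4 = 16/9
E_3/E_4 = 1.77778
(Note: the Z² factors cancel in the ratio.)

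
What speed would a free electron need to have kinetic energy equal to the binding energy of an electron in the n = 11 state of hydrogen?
1.9888e+05 m/s (or 0.0663% of c)

The binding energy at n = 11 for hydrogen is:
E_11 = -13.6057/11² = -0.11244380 eV
|E_11| = 0.11244380 eV

Convert to Joules:
KE = 0.11244380 eV × (1.602177 × 10⁻¹⁹ J/eV) = 1.801549e-20 J

Using KE = ½mv²:
v = √(2·KE/m_e)
v = √(2 × 1.801549e-20 J / 9.10938 × 10⁻³¹ kg)
v = 1.9888e+05 m/s

This is approximately 0.0663% the speed of light.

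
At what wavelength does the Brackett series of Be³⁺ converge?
91.127 nm

The series limit corresponds to the transition from n = ∞ to n = 4.
This is the highest energy (shortest wavelength) transition in the Brackett series.

E_∞ = 0 eV
E_4 = -13.6057 × 4² / 4² = -13.60570 eV

Energy at series limit:
ΔE = E_∞ - E_4 = 0 - (-13.60570) = 13.60570 eV
λ = hc/E = 1239.84 eV·nm / 13.60570 eV = 91.127 nm

This energy equals the ionization energy from the n = 4 state of Be³⁺.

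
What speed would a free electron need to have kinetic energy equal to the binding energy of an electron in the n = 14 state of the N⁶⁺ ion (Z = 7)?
1.09e+06 m/s (or 0.365% of c)

The binding energy at n = 14 for N⁶⁺ is:
E_14 = -13.6057 × 7²/14² = -3.40143 eV
|E_14| = 3.40143 eV

Convert to Joules:
KE = 3.40143 eV × (1.602177 × 10⁻¹⁹ J/eV) = 5.4497e-19 J

Using KE = ½mv²:
v = √(2·KE/m_e)
v = √(2 × 5.4497e-19 J / 9.10938 × 10⁻³¹ kg)
v = 1.09e+06 m/s

This is approximately 0.365% the speed of light.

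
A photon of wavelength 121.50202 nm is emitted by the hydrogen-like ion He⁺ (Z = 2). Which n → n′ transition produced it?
n = 4 → n = 2

First, find the photon energy from the wavelength (hc = 1239.84 eV·nm):
E = hc/λ = 1239.84 eV·nm / 121.50202 nm = 10.204275 eV

The energy levels of He⁺ satisfy E_n = -13.6057 × 2² / n² eV, so an emission n_i → n_f releases
ΔE = 13.6057 × 2² × (1/n_f² − 1/n_i²) eV.

Setting ΔE equal to the photon energy:
1/n_f² − 1/n_i² = 10.204275 / (13.6057 × 2²) = 0.18750000

Since 1/n_i² must be positive, we need 1/n_f² > 0.18750000, i.e. n_f ≤ 2. For each allowed n_f, solve n_i = (1/n_f² − 0.18750000)^(−1/2) and check whether it is a whole number:
  n_f = 1: 1/n_i² = 1.00000000 − 0.18750000 = 0.81250000 → n_i = 1.109  (not an integer) ✗
  n_f = 2: 1/n_i² = 0.25000000 − 0.18750000 = 0.06250000 → n_i = 4.000  → integer, n_i = 4 ✓

Only n_f = 2 gives an integer upper level, n_i = 4.

The transition is from n = 4 to n = 2 (emission).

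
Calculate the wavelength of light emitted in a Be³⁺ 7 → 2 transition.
24.81 nm

First, find the transition energy using E_n = -13.6057 Z² / n² eV:
E_7 = -13.6057 × 4² / 7² = -4.4427 eV
E_2 = -13.6057 × 4² / 2² = -54.4228 eV

Photon energy: |ΔE| = |E_2 - E_7| = 49.9801 eV

Convert to wavelength using E = hc/λ with hc = 1239.84 eV·nm:
λ = hc/E = 1239.84 eV·nm / 49.9801 eV
λ = 24.81 nm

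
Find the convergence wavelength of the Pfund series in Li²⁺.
253.13 nm

The series limit corresponds to the transition from n = ∞ to n = 5.
This is the highest energy (shortest wavelength) transition in the Pfund series.

E_∞ = 0 eV
E_5 = -13.6057 × 3² / 5² = -4.898052 eV

Energy at series limit:
ΔE = E_∞ - E_5 = 0 - (-4.898052) = 4.898052 eV
λ = hc/E = 1239.84 eV·nm / 4.898052 eV = 253.13 nm

This energy equals the ionization energy from the n = 5 state of Li²⁺.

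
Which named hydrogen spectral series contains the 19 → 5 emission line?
Pfund series

The spectral series in hydrogen are named based on the final (lower) energy level:
- Lyman series: n_final = 1 (ultraviolet)
- Balmer series: n_final = 2 (visible/near-UV)
- Paschen series: n_final = 3 (infrared)
- Brackett series: n_final = 4 (infrared)
- Pfund series: n_final = 5 (far infrared)

Since this transition ends at n = 5, it belongs to the Pfund series.

For reference, this 19 → 5 line has photon energy
ΔE = 13.6057 eV × (1/5² - 1/19²) = 0.50653908033 eV,
corresponding to wavelength λ = hc/ΔE = 1239.84 eV·nm / 0.50653908033 eV = 2447.66899 nm in the far infrared region.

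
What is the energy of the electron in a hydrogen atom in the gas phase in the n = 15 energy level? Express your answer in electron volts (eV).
-0.060470 eV

The energy levels of a hydrogen-like atom are given by:
E_n = -13.6057 eV / n²

For n = 15:
E_15 = -13.6057 eV / 15²
E_15 = -13.6057 eV / 225
E_15 = -0.060470 eV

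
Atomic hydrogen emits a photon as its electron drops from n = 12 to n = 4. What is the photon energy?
0.756 eV

The energy levels are E_n = -13.6057 eV / n².

Energy at n = 12: E_12 = -13.6057 / 12² = -0.094484 eV
Energy at n = 4: E_4 = -13.6057 / 4² = -0.850356 eV

For emission (electron falling to lower state), the photon energy is:
E_photon = E_12 - E_4 = |-0.094484 - (-0.850356)|
E_photon = 0.756 eV

This energy is carried away by the emitted photon.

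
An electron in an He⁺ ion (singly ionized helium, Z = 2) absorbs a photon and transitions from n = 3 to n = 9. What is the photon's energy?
5.38 eV

The energy levels of a hydrogen-like atom are E_n = -13.6057 Z² eV / n².

Energy at n = 3: E_3 = -13.6057 × 2² / 3² = -6.04698 eV
Energy at n = 9: E_9 = -13.6057 × 2² / 9² = -0.67189 eV

The excitation energy is the difference:
ΔE = E_9 - E_3
ΔE = -0.67189 - (-6.04698)
ΔE = 5.38 eV

Since this is positive, energy must be absorbed (photon absorption).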